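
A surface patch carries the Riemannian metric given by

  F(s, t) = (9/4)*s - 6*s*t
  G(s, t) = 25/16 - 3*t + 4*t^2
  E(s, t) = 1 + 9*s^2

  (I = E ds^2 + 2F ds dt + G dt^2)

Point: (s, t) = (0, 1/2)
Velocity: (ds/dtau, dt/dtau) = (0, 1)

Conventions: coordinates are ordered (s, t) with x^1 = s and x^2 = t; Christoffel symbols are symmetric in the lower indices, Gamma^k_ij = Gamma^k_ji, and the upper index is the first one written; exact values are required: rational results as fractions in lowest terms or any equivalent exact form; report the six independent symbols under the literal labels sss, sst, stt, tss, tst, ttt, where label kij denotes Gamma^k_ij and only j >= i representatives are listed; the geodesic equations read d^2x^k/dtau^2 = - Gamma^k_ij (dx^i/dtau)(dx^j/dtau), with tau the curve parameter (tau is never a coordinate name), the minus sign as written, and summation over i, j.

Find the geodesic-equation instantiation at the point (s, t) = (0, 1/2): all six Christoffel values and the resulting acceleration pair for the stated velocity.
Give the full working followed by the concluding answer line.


E = 1, F = 0, G = 17/16 at the point
E_s = 0, E_t = 0, F_s = -3/4, F_t = 0, G_s = 0, G_t = 1
EG - F^2 = 17/16;  g^inv = (16/17) * [[17/16, 0], [0, 1]]
first-kind symbols [ij,l] = (1/2)(d_i g_jl + d_j g_il - d_l g_ij): [ss,s] = E_s/2 = 0, [ss,t] = F_s - E_t/2 = -3/4, [st,s] = E_t/2 = 0, [st,t] = G_s/2 = 0, [tt,s] = F_t - G_s/2 = 0, [tt,t] = G_t/2 = 1/2
Gamma^s_ij = (G*[ij,s] - F*[ij,t])/(EG - F^2), Gamma^t_ij = (E*[ij,t] - F*[ij,s])/(EG - F^2)
Gamma_sss = 0, Gamma_sst = 0, Gamma_stt = 0, Gamma_tss = -12/17, Gamma_tst = 0, Gamma_ttt = 8/17
d^2s/dtau^2 = -(Gamma_sss*(0)^2 + 2*Gamma_sst*(0)*(1) + Gamma_stt*(1)^2) = 0
d^2t/dtau^2 = -(Gamma_tss*(0)^2 + 2*Gamma_tst*(0)*(1) + Gamma_ttt*(1)^2) = -8/17

Answer: Gamma_sss = 0, Gamma_sst = 0, Gamma_stt = 0, Gamma_tss = -12/17, Gamma_tst = 0, Gamma_ttt = 8/17; accelerations (d^2s/dtau^2, d^2t/dtau^2) = (0, -8/17)


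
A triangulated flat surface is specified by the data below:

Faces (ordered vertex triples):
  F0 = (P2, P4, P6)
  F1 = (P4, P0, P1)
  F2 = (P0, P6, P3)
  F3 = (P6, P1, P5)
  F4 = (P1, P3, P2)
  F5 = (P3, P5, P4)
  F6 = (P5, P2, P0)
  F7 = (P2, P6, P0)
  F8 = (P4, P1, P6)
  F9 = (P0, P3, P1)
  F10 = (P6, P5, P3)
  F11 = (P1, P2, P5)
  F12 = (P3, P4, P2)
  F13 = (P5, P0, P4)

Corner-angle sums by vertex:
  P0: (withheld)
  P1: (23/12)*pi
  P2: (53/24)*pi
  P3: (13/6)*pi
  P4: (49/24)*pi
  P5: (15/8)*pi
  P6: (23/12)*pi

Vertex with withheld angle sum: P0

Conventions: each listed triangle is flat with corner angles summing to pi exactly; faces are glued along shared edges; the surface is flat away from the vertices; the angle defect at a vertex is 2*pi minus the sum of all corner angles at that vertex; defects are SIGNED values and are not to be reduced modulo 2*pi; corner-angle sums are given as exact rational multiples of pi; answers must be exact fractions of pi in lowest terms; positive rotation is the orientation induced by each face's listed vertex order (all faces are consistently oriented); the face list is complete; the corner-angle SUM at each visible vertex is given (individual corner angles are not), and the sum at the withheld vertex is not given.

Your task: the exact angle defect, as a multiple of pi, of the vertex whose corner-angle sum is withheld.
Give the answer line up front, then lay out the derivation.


Answer: defect(P0) = pi/8

V = 7, E = 21, F = 14; chi = V - E + F = 0
Gauss-Bonnet: total defect = 2*pi*chi = 0; visible defects sum to -pi/8


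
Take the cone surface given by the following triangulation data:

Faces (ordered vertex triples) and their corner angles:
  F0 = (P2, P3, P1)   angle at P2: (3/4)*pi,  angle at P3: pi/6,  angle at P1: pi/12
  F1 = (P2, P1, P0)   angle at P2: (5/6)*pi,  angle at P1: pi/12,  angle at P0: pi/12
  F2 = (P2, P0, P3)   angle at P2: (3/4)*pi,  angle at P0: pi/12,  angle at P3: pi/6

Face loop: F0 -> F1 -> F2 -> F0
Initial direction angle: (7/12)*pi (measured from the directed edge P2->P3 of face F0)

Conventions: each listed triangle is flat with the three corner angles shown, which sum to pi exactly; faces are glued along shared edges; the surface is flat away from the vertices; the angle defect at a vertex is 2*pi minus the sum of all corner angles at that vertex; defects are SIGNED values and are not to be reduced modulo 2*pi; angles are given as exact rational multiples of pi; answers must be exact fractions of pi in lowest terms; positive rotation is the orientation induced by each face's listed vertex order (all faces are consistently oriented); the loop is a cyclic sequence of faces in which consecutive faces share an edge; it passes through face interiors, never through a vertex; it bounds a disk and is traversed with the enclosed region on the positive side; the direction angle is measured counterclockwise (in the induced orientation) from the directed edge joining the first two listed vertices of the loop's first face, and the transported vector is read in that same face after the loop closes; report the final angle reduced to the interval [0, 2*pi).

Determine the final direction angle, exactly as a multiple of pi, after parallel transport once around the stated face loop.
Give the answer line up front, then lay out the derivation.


Answer: final direction angle = pi/4

enclosed vertex P2: corner angles sum to (7/3)*pi, defect = 2*pi - (7/3)*pi = -pi/3
holonomy = initial angle + sum of enclosed defects (mod 2*pi), positive in the induced orientation
final angle = (7/12)*pi - pi/3 = pi/4 (mod 2*pi)


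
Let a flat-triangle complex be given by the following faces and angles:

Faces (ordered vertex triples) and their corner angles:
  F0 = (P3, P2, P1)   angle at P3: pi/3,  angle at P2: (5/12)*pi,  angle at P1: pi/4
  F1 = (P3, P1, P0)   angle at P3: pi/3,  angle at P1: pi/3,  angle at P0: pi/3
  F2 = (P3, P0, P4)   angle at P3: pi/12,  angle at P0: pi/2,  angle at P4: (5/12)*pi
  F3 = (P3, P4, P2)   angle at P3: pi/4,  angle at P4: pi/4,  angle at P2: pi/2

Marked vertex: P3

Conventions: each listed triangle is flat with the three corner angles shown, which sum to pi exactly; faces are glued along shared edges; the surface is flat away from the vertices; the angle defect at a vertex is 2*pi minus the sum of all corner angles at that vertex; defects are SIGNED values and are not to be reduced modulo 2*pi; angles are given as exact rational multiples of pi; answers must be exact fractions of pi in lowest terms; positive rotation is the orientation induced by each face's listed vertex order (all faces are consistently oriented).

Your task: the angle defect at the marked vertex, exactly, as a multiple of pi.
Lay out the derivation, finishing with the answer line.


Sum of corner angles at P3: pi
defect = 2*pi - pi

Answer: defect(P3) = pi


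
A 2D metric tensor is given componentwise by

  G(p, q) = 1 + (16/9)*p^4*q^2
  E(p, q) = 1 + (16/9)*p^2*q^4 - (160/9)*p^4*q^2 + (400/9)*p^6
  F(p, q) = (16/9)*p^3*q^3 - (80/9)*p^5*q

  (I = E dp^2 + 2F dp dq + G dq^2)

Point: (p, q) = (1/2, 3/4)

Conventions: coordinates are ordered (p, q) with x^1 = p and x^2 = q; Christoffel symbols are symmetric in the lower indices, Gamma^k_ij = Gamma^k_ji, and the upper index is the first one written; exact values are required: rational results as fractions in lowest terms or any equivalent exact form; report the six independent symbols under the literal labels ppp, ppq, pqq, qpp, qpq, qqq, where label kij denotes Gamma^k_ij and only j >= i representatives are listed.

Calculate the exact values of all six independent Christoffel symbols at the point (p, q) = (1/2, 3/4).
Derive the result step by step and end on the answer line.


E = 697/576, F = -11/96, G = 17/16 at the point
E_p = 187/48, E_q = -11/12, F_p = -73/48, F_q = 7/72, G_p = 1/2, G_q = 1/6
EG - F^2 = 733/576;  g^inv = (576/733) * [[17/16, 11/96], [11/96, 697/576]]
first-kind symbols [ij,l] = (1/2)(d_i g_jl + d_j g_il - d_l g_ij): [pp,p] = E_p/2 = 187/96, [pp,q] = F_p - E_q/2 = -17/16, [pq,p] = E_q/2 = -11/24, [pq,q] = G_p/2 = 1/4, [qq,p] = F_q - G_p/2 = -11/72, [qq,q] = G_q/2 = 1/12
Gamma^p_ij = (G*[ij,p] - F*[ij,q])/(EG - F^2), Gamma^q_ij = (E*[ij,q] - F*[ij,p])/(EG - F^2)

Answer: Gamma_ppp = 1122/733, Gamma_ppq = -264/733, Gamma_pqq = -88/733, Gamma_qpp = -612/733, Gamma_qpq = 144/733, Gamma_qqq = 48/733


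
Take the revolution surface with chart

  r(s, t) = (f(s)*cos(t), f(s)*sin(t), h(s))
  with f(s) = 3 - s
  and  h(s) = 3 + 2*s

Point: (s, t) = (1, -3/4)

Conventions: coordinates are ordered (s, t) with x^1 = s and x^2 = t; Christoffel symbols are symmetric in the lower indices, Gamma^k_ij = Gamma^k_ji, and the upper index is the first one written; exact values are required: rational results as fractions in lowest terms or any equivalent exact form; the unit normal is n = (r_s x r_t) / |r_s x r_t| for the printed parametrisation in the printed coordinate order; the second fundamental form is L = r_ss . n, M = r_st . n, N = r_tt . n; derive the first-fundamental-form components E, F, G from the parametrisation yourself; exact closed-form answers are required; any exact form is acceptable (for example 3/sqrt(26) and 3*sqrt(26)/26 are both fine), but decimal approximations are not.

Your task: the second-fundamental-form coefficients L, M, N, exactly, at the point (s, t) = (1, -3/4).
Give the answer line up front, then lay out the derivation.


Answer: L = 0, M = 0, N = 4*sqrt(5)/5

f = 2, f' = -1, f'' = 0, h' = 2, h'' = 0
E = 5, F = 0, G = 4; answer radicand W^2 = 5
unnormalised second-form numerators: l = 0, m = 0, n = 4; L = l/sqrt(5), and similarly M = m/sqrt(W^2), N = n/sqrt(W^2)


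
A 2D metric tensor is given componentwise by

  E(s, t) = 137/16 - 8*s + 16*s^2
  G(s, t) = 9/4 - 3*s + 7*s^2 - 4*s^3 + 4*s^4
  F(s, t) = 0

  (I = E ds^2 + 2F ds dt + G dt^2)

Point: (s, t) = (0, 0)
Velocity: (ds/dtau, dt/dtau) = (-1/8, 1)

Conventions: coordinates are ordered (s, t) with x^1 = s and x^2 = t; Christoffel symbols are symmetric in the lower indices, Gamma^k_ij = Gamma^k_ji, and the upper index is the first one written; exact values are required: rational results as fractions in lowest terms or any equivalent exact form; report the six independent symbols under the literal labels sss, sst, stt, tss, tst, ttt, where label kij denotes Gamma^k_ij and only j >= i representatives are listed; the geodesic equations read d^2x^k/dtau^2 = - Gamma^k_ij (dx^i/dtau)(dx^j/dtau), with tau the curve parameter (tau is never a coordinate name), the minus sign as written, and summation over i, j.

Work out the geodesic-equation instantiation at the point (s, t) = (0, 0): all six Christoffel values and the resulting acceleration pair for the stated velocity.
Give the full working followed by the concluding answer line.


E = 137/16, F = 0, G = 9/4 at the point
E_s = -8, E_t = 0, F_s = 0, F_t = 0, G_s = -3, G_t = 0
EG - F^2 = 1233/64;  g^inv = (64/1233) * [[9/4, 0], [0, 137/16]]
first-kind symbols [ij,l] = (1/2)(d_i g_jl + d_j g_il - d_l g_ij): [ss,s] = E_s/2 = -4, [ss,t] = F_s - E_t/2 = 0, [st,s] = E_t/2 = 0, [st,t] = G_s/2 = -3/2, [tt,s] = F_t - G_s/2 = 3/2, [tt,t] = G_t/2 = 0
Gamma^s_ij = (G*[ij,s] - F*[ij,t])/(EG - F^2), Gamma^t_ij = (E*[ij,t] - F*[ij,s])/(EG - F^2)
Gamma_sss = -64/137, Gamma_sst = 0, Gamma_stt = 24/137, Gamma_tss = 0, Gamma_tst = -2/3, Gamma_ttt = 0
d^2s/dtau^2 = -(Gamma_sss*(-1/8)^2 + 2*Gamma_sst*(-1/8)*(1) + Gamma_stt*(1)^2) = -23/137
d^2t/dtau^2 = -(Gamma_tss*(-1/8)^2 + 2*Gamma_tst*(-1/8)*(1) + Gamma_ttt*(1)^2) = -1/6

Answer: Gamma_sss = -64/137, Gamma_sst = 0, Gamma_stt = 24/137, Gamma_tss = 0, Gamma_tst = -2/3, Gamma_ttt = 0; accelerations (d^2s/dtau^2, d^2t/dtau^2) = (-23/137, -1/6)


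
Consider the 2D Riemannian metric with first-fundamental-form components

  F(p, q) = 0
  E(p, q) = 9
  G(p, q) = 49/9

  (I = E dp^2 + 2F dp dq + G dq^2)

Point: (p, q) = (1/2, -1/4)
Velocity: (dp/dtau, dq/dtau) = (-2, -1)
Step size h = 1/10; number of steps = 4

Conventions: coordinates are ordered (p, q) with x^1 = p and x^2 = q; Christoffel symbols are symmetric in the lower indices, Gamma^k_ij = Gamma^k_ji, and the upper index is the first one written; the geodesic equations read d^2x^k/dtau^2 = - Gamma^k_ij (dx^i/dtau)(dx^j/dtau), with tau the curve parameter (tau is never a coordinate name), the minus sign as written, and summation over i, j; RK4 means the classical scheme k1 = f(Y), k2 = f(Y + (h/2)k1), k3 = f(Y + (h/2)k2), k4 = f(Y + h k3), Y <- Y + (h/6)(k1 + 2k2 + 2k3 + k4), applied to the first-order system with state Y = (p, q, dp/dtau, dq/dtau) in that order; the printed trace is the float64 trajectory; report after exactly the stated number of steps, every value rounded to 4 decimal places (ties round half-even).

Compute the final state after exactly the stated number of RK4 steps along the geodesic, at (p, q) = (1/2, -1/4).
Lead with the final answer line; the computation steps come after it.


Answer: p = -0.3000, q = -0.6500, dp/dtau = -2.0000, dq/dtau = -1.0000

f(Y) = (dp/dtau, dq/dtau, -Gamma^p_ij Y'^i Y'^j, -Gamma^q_ij Y'^i Y'^j) with the Gammas evaluated at the stage position; h = 0.100000; intermediate values shown to 6 dp
step 0: p = 0.5000, q = -0.2500, dp/dtau = -2.0000, dq/dtau = -1.0000
step 1:
  k1: at (p, q) = (0.500000, -0.250000), (dp/dtau, dq/dtau) = (-2.000000, -1.000000); Gamma_ppp = 0.000000, Gamma_ppq = 0.000000, Gamma_pqq = 0.000000, Gamma_qpp = 0.000000, Gamma_qpq = 0.000000, Gamma_qqq = 0.000000; k1 = (-2.000000, -1.000000, 0.000000, 0.000000)
  k2: at (p, q) = (0.400000, -0.300000), (dp/dtau, dq/dtau) = (-2.000000, -1.000000); Gamma_ppp = 0.000000, Gamma_ppq = 0.000000, Gamma_pqq = 0.000000, Gamma_qpp = 0.000000, Gamma_qpq = 0.000000, Gamma_qqq = 0.000000; k2 = (-2.000000, -1.000000, 0.000000, 0.000000)
  k3: at (p, q) = (0.400000, -0.300000), (dp/dtau, dq/dtau) = (-2.000000, -1.000000); Gamma_ppp = 0.000000, Gamma_ppq = 0.000000, Gamma_pqq = 0.000000, Gamma_qpp = 0.000000, Gamma_qpq = 0.000000, Gamma_qqq = 0.000000; k3 = (-2.000000, -1.000000, 0.000000, 0.000000)
  k4: at (p, q) = (0.300000, -0.350000), (dp/dtau, dq/dtau) = (-2.000000, -1.000000); Gamma_ppp = 0.000000, Gamma_ppq = 0.000000, Gamma_pqq = 0.000000, Gamma_qpp = 0.000000, Gamma_qpq = 0.000000, Gamma_qqq = 0.000000; k4 = (-2.000000, -1.000000, 0.000000, 0.000000)
  Y <- Y + (h/6)(k1 + 2k2 + 2k3 + k4): p = 0.3000, q = -0.3500, dp/dtau = -2.0000, dq/dtau = -1.0000
step 2:
  k1: at (p, q) = (0.300000, -0.350000), (dp/dtau, dq/dtau) = (-2.000000, -1.000000); Gamma_ppp = 0.000000, Gamma_ppq = 0.000000, Gamma_pqq = 0.000000, Gamma_qpp = 0.000000, Gamma_qpq = 0.000000, Gamma_qqq = 0.000000; k1 = (-2.000000, -1.000000, 0.000000, 0.000000)
  k2: at (p, q) = (0.200000, -0.400000), (dp/dtau, dq/dtau) = (-2.000000, -1.000000); Gamma_ppp = 0.000000, Gamma_ppq = 0.000000, Gamma_pqq = 0.000000, Gamma_qpp = 0.000000, Gamma_qpq = 0.000000, Gamma_qqq = 0.000000; k2 = (-2.000000, -1.000000, 0.000000, 0.000000)
  k3: at (p, q) = (0.200000, -0.400000), (dp/dtau, dq/dtau) = (-2.000000, -1.000000); Gamma_ppp = 0.000000, Gamma_ppq = 0.000000, Gamma_pqq = 0.000000, Gamma_qpp = 0.000000, Gamma_qpq = 0.000000, Gamma_qqq = 0.000000; k3 = (-2.000000, -1.000000, 0.000000, 0.000000)
  k4: at (p, q) = (0.100000, -0.450000), (dp/dtau, dq/dtau) = (-2.000000, -1.000000); Gamma_ppp = 0.000000, Gamma_ppq = 0.000000, Gamma_pqq = 0.000000, Gamma_qpp = 0.000000, Gamma_qpq = 0.000000, Gamma_qqq = 0.000000; k4 = (-2.000000, -1.000000, 0.000000, 0.000000)
  Y <- Y + (h/6)(k1 + 2k2 + 2k3 + k4): p = 0.1000, q = -0.4500, dp/dtau = -2.0000, dq/dtau = -1.0000
step 3:
  k1: at (p, q) = (0.100000, -0.450000), (dp/dtau, dq/dtau) = (-2.000000, -1.000000); Gamma_ppp = 0.000000, Gamma_ppq = 0.000000, Gamma_pqq = 0.000000, Gamma_qpp = 0.000000, Gamma_qpq = 0.000000, Gamma_qqq = 0.000000; k1 = (-2.000000, -1.000000, 0.000000, 0.000000)
  k2: at (p, q) = (0.000000, -0.500000), (dp/dtau, dq/dtau) = (-2.000000, -1.000000); Gamma_ppp = 0.000000, Gamma_ppq = 0.000000, Gamma_pqq = 0.000000, Gamma_qpp = 0.000000, Gamma_qpq = 0.000000, Gamma_qqq = 0.000000; k2 = (-2.000000, -1.000000, 0.000000, 0.000000)
  k3: at (p, q) = (0.000000, -0.500000), (dp/dtau, dq/dtau) = (-2.000000, -1.000000); Gamma_ppp = 0.000000, Gamma_ppq = 0.000000, Gamma_pqq = 0.000000, Gamma_qpp = 0.000000, Gamma_qpq = 0.000000, Gamma_qqq = 0.000000; k3 = (-2.000000, -1.000000, 0.000000, 0.000000)
  k4: at (p, q) = (-0.100000, -0.550000), (dp/dtau, dq/dtau) = (-2.000000, -1.000000); Gamma_ppp = 0.000000, Gamma_ppq = 0.000000, Gamma_pqq = 0.000000, Gamma_qpp = 0.000000, Gamma_qpq = 0.000000, Gamma_qqq = 0.000000; k4 = (-2.000000, -1.000000, 0.000000, 0.000000)
  Y <- Y + (h/6)(k1 + 2k2 + 2k3 + k4): p = -0.1000, q = -0.5500, dp/dtau = -2.0000, dq/dtau = -1.0000
step 4:
  k1: at (p, q) = (-0.100000, -0.550000), (dp/dtau, dq/dtau) = (-2.000000, -1.000000); Gamma_ppp = 0.000000, Gamma_ppq = 0.000000, Gamma_pqq = 0.000000, Gamma_qpp = 0.000000, Gamma_qpq = 0.000000, Gamma_qqq = 0.000000; k1 = (-2.000000, -1.000000, 0.000000, 0.000000)
  k2: at (p, q) = (-0.200000, -0.600000), (dp/dtau, dq/dtau) = (-2.000000, -1.000000); Gamma_ppp = 0.000000, Gamma_ppq = 0.000000, Gamma_pqq = 0.000000, Gamma_qpp = 0.000000, Gamma_qpq = 0.000000, Gamma_qqq = 0.000000; k2 = (-2.000000, -1.000000, 0.000000, 0.000000)
  k3: at (p, q) = (-0.200000, -0.600000), (dp/dtau, dq/dtau) = (-2.000000, -1.000000); Gamma_ppp = 0.000000, Gamma_ppq = 0.000000, Gamma_pqq = 0.000000, Gamma_qpp = 0.000000, Gamma_qpq = 0.000000, Gamma_qqq = 0.000000; k3 = (-2.000000, -1.000000, 0.000000, 0.000000)
  k4: at (p, q) = (-0.300000, -0.650000), (dp/dtau, dq/dtau) = (-2.000000, -1.000000); Gamma_ppp = 0.000000, Gamma_ppq = 0.000000, Gamma_pqq = 0.000000, Gamma_qpp = 0.000000, Gamma_qpq = 0.000000, Gamma_qqq = 0.000000; k4 = (-2.000000, -1.000000, 0.000000, 0.000000)
  Y <- Y + (h/6)(k1 + 2k2 + 2k3 + k4): p = -0.3000, q = -0.6500, dp/dtau = -2.0000, dq/dtau = -1.0000


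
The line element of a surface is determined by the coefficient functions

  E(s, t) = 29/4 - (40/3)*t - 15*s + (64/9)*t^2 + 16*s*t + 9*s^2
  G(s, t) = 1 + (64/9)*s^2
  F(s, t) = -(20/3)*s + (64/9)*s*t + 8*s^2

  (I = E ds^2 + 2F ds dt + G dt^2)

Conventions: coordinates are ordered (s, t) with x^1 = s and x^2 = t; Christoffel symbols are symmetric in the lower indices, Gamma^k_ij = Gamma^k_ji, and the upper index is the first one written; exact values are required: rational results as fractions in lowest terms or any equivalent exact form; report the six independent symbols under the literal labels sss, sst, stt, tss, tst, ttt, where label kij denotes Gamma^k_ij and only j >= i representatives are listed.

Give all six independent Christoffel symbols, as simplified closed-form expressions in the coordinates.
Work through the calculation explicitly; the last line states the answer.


E = 29/4 - (40/3)*t - 15*s + (64/9)*t^2 + 16*s*t + 9*s^2; F = -(20/3)*s + (64/9)*s*t + 8*s^2; G = 1 + (64/9)*s^2
Gamma^k_ij = (1/2) g^{kl} (d_i g_jl + d_j g_il - d_l g_ij), with g^inv = (1/(EG-F^2)) [[G, -F], [-F, E]]
first partials: E_s = -15 + 16*t + 18*s, E_t = -40/3 + (128/9)*t + 16*s, F_s = -20/3 + (64/9)*t + 16*s, F_t = (64/9)*s, G_s = (128/9)*s, G_t = 0
D = EG - F^2 = 29/4 - (40/3)*t - 15*s + (64/9)*t^2 + 16*s*t + (145/9)*s^2
expanded: Gamma^s_ss = (G E_s - 2F F_s + F E_t)/(2D), Gamma^s_st = (G E_t - F G_s)/(2D), Gamma^s_tt = (2G F_t - G G_s - F G_t)/(2D), Gamma^t_ss = (2E F_s - E E_t - F E_s)/(2D), Gamma^t_st = (E G_s - F E_t)/(2D), Gamma^t_tt = (E G_t - 2F F_t + F G_s)/(2D); substitute and cancel common factors

Answer: Gamma_sss = (324*s + 288*t - 270)/(580*s^2 + 576*s*t - 540*s + 256*t^2 - 480*t + 261), Gamma_sst = (288*s + 256*t - 240)/(580*s^2 + 576*s*t - 540*s + 256*t^2 - 480*t + 261), Gamma_stt = 0, Gamma_tss = 288*s/(580*s^2 + 576*s*t - 540*s + 256*t^2 - 480*t + 261), Gamma_tst = 256*s/(580*s^2 + 576*s*t - 540*s + 256*t^2 - 480*t + 261), Gamma_ttt = 0


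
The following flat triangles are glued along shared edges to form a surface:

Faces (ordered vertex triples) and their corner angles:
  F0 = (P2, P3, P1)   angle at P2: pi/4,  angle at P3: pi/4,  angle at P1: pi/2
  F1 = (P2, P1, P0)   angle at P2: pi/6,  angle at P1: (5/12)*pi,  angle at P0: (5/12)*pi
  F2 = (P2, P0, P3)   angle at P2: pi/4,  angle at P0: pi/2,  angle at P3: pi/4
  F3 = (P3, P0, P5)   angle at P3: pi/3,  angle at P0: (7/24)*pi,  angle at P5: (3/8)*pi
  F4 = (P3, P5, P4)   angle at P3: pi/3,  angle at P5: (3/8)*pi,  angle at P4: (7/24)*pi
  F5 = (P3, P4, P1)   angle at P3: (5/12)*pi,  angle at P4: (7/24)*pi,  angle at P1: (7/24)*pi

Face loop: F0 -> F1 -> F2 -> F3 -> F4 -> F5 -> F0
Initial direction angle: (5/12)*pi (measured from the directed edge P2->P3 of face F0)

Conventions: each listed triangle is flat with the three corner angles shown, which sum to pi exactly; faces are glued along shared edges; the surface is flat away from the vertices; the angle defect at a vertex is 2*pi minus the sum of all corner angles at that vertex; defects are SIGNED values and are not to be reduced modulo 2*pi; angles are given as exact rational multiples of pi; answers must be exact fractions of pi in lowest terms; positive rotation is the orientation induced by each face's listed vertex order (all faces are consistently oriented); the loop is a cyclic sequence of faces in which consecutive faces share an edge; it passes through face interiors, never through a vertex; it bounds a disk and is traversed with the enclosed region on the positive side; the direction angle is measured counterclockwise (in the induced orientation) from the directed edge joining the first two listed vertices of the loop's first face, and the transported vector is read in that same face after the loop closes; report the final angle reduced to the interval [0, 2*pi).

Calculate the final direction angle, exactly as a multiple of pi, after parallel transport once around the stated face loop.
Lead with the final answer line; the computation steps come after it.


Answer: final direction angle = pi/6

enclosed vertex P2: corner angles sum to (2/3)*pi, defect = 2*pi - (2/3)*pi = (4/3)*pi
enclosed vertex P3: corner angles sum to (19/12)*pi, defect = 2*pi - (19/12)*pi = (5/12)*pi
adding the enclosed defects to the starting angle (mod 2*pi, induced orientation) gives the holonomy
final angle = (5/12)*pi + (7/4)*pi = pi/6 (mod 2*pi)


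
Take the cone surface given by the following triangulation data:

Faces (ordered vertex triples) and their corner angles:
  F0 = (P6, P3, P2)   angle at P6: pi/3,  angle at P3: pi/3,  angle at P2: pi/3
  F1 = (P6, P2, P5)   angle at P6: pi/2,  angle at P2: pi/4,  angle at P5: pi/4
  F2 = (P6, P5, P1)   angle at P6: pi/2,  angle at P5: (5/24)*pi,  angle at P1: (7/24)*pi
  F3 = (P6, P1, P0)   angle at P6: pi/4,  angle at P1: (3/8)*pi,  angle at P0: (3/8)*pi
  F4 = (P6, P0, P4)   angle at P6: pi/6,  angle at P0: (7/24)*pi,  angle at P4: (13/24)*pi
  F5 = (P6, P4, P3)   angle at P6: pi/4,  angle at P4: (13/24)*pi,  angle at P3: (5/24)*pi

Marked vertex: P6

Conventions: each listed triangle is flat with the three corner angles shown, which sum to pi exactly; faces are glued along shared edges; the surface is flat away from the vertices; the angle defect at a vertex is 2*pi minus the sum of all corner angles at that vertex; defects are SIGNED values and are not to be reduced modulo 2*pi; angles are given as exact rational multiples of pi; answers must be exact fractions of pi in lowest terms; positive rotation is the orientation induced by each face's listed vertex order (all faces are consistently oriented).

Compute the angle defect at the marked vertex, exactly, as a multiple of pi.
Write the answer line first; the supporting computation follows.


Answer: defect(P6) = 0

Sum of corner angles at P6: 2*pi
defect = 2*pi - 2*pi


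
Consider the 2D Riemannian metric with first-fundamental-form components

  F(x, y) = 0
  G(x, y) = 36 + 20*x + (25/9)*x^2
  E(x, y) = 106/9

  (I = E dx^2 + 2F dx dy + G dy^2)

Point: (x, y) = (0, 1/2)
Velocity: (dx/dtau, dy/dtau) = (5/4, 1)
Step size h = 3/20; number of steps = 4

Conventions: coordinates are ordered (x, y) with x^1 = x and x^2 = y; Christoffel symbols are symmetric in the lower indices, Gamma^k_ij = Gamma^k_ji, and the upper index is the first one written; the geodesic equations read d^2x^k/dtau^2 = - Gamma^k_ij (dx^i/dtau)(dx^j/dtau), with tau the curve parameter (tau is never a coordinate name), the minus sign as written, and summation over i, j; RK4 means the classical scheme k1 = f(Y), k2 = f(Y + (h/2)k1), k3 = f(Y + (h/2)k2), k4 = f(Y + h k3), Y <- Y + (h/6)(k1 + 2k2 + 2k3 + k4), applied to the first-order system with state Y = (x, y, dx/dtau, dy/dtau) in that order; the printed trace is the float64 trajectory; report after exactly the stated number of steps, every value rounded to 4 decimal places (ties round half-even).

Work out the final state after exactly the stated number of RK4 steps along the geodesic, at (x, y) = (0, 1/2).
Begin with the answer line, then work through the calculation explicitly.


Answer: x = 0.8747, y = 0.9873, dx/dtau = 1.6250, dy/dtau = 0.6473

f(Y) = (dx/dtau, dy/dtau, -Gamma^x_ij Y'^i Y'^j, -Gamma^y_ij Y'^i Y'^j) with the Gammas evaluated at the stage position; h = 0.150000; intermediate values shown to 6 dp
step 0: x = 0.0000, y = 0.5000, dx/dtau = 1.2500, dy/dtau = 1.0000
step 1:
  k1: at (x, y) = (0.000000, 0.500000), (dx/dtau, dy/dtau) = (1.250000, 1.000000); Gamma_xxx = 0.000000, Gamma_xxy = 0.000000, Gamma_xyy = -0.849057, Gamma_yxx = 0.000000, Gamma_yxy = 0.277778, Gamma_yyy = 0.000000; k1 = (1.250000, 1.000000, 0.849057, -0.694444)
  k2: at (x, y) = (0.093750, 0.575000), (dx/dtau, dy/dtau) = (1.313679, 0.947917); Gamma_xxx = 0.000000, Gamma_xxy = 0.000000, Gamma_xyy = -0.871167, Gamma_yxx = 0.000000, Gamma_yxy = 0.270728, Gamma_yyy = 0.000000; k2 = (1.313679, 0.947917, 0.782784, -0.674252)
  k3: at (x, y) = (0.098526, 0.571094), (dx/dtau, dy/dtau) = (1.308709, 0.949431); Gamma_xxx = 0.000000, Gamma_xxy = 0.000000, Gamma_xyy = -0.872294, Gamma_yxx = 0.000000, Gamma_yxy = 0.270378, Gamma_yyy = 0.000000; k3 = (1.308709, 0.949431, 0.786303, -0.671905)
  k4: at (x, y) = (0.196306, 0.642415), (dx/dtau, dy/dtau) = (1.367945, 0.899214); Gamma_xxx = 0.000000, Gamma_xxy = 0.000000, Gamma_xyy = -0.895355, Gamma_yxx = 0.000000, Gamma_yxy = 0.263414, Gamma_yyy = 0.000000; k4 = (1.367945, 0.899214, 0.723972, -0.648038)
  Y <- Y + (h/6)(k1 + 2k2 + 2k3 + k4): x = 0.1966, y = 0.6423, dx/dtau = 1.3678, dy/dtau = 0.8991
step 2:
  k1: at (x, y) = (0.196568, 0.642348), (dx/dtau, dy/dtau) = (1.367780, 0.899130); Gamma_xxx = 0.000000, Gamma_xxy = 0.000000, Gamma_xyy = -0.895417, Gamma_yxx = 0.000000, Gamma_yxy = 0.263396, Gamma_yyy = 0.000000; k1 = (1.367780, 0.899130, 0.723886, -0.647855)
  k2: at (x, y) = (0.299152, 0.709783), (dx/dtau, dy/dtau) = (1.422072, 0.850541); Gamma_xxx = 0.000000, Gamma_xxy = 0.000000, Gamma_xyy = -0.919611, Gamma_yxx = 0.000000, Gamma_yxy = 0.256466, Gamma_yyy = 0.000000; k2 = (1.422072, 0.850541, 0.665265, -0.620407)
  k3: at (x, y) = (0.303223, 0.706138), (dx/dtau, dy/dtau) = (1.417675, 0.852600); Gamma_xxx = 0.000000, Gamma_xxy = 0.000000, Gamma_xyy = -0.920572, Gamma_yxx = 0.000000, Gamma_yxy = 0.256199, Gamma_yyy = 0.000000; k3 = (1.417675, 0.852600, 0.669187, -0.619339)
  k4: at (x, y) = (0.409219, 0.770238), (dx/dtau, dy/dtau) = (1.468158, 0.806229); Gamma_xxx = 0.000000, Gamma_xxy = 0.000000, Gamma_xyy = -0.945571, Gamma_yxx = 0.000000, Gamma_yxy = 0.249425, Gamma_yyy = 0.000000; k4 = (1.468158, 0.806229, 0.614626, -0.590475)
  Y <- Y + (h/6)(k1 + 2k2 + 2k3 + k4): x = 0.4095, y = 0.7701, dx/dtau = 1.4680, dy/dtau = 0.8062
step 3:
  k1: at (x, y) = (0.409454, 0.770139), (dx/dtau, dy/dtau) = (1.467965, 0.806185); Gamma_xxx = 0.000000, Gamma_xxy = 0.000000, Gamma_xyy = -0.945626, Gamma_yxx = 0.000000, Gamma_yxy = 0.249411, Gamma_yyy = 0.000000; k1 = (1.467965, 0.806185, 0.614594, -0.590330)
  k2: at (x, y) = (0.519551, 0.830603), (dx/dtau, dy/dtau) = (1.514060, 0.761910); Gamma_xxx = 0.000000, Gamma_xxy = 0.000000, Gamma_xyy = -0.971592, Gamma_yxx = 0.000000, Gamma_yxy = 0.242745, Gamma_yyy = 0.000000; k2 = (1.514060, 0.761910, 0.564016, -0.560050)
  k3: at (x, y) = (0.523008, 0.827282), (dx/dtau, dy/dtau) = (1.510267, 0.764181); Gamma_xxx = 0.000000, Gamma_xxy = 0.000000, Gamma_xyy = -0.972408, Gamma_yxx = 0.000000, Gamma_yxy = 0.242541, Gamma_yyy = 0.000000; k3 = (1.510267, 0.764181, 0.567859, -0.559842)
  k4: at (x, y) = (0.635994, 0.884766), (dx/dtau, dy/dtau) = (1.553144, 0.722208); Gamma_xxx = 0.000000, Gamma_xxy = 0.000000, Gamma_xyy = -0.999055, Gamma_yxx = 0.000000, Gamma_yxy = 0.236072, Gamma_yyy = 0.000000; k4 = (1.553144, 0.722208, 0.521092, -0.529601)
  Y <- Y + (h/6)(k1 + 2k2 + 2k3 + k4): x = 0.6362, y = 0.8847, dx/dtau = 1.5530, dy/dtau = 0.7222
step 4:
  k1: at (x, y) = (0.636198, 0.884653), (dx/dtau, dy/dtau) = (1.552951, 0.722192); Gamma_xxx = 0.000000, Gamma_xxy = 0.000000, Gamma_xyy = -0.999103, Gamma_yxx = 0.000000, Gamma_yxy = 0.236061, Gamma_yyy = 0.000000; k1 = (1.552951, 0.722192, 0.521093, -0.529498)
  k2: at (x, y) = (0.752669, 0.938817), (dx/dtau, dy/dtau) = (1.592033, 0.682479); Gamma_xxx = 0.000000, Gamma_xxy = 0.000000, Gamma_xyy = -1.026573, Gamma_yxx = 0.000000, Gamma_yxy = 0.229744, Gamma_yyy = 0.000000; k2 = (1.592033, 0.682479, 0.478155, -0.499248)
  k3: at (x, y) = (0.755600, 0.935839), (dx/dtau, dy/dtau) = (1.588813, 0.684748); Gamma_xxx = 0.000000, Gamma_xxy = 0.000000, Gamma_xyy = -1.027264, Gamma_yxx = 0.000000, Gamma_yxy = 0.229589, Gamma_yyy = 0.000000; k3 = (1.588813, 0.684748, 0.481664, -0.499558)
  k4: at (x, y) = (0.874520, 0.987365), (dx/dtau, dy/dtau) = (1.625201, 0.647258); Gamma_xxx = 0.000000, Gamma_xxy = 0.000000, Gamma_xyy = -1.055311, Gamma_yxx = 0.000000, Gamma_yxy = 0.223488, Gamma_yyy = 0.000000; k4 = (1.625201, 0.647258, 0.442115, -0.470184)
  Y <- Y + (h/6)(k1 + 2k2 + 2k3 + k4): x = 0.8747, y = 0.9873, dx/dtau = 1.6250, dy/dtau = 0.6473


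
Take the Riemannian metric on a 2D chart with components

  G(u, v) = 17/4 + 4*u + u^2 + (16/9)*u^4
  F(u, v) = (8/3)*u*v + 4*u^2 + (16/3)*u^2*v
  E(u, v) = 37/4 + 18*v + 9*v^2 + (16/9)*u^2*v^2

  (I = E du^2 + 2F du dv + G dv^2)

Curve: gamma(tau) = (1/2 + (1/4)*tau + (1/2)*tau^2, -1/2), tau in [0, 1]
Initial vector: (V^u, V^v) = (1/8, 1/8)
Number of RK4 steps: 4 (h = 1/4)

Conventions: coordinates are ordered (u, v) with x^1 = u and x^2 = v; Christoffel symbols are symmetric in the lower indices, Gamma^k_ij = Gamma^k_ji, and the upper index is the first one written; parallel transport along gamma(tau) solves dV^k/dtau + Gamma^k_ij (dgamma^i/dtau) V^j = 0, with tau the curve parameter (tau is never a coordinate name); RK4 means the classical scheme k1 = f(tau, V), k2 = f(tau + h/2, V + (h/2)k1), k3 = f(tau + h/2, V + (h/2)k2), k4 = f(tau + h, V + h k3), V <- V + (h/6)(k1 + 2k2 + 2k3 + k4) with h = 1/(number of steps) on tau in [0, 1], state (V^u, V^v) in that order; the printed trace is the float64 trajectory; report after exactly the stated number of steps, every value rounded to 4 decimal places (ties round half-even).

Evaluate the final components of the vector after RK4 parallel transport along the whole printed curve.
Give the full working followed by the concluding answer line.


gamma'(tau) = (1/4 + tau, 0); f(tau, V)^k = -Gamma^k_ij(gamma(tau)) gamma'^i(tau) V^j; h = 1/4; intermediate values shown to 6 dp
curve data and Christoffel symbols at the stage parameters:
  tau = 0.000000: gamma = (0.500000, -0.500000), gamma' = (0.250000, 0.000000); Gamma_uuu = 0.002519, Gamma_uuv = 1.706136, Gamma_uvv = -0.107072, Gamma_vuu = -0.646932, Gamma_vuv = 0.531402, Gamma_vvv = -0.005399
  tau = 0.125000: gamma = (0.539062, -0.500000), gamma' = (0.375000, 0.000000); Gamma_uuu = 0.015071, Gamma_uuv = 1.680560, Gamma_uvv = -0.041605, Gamma_vuu = -0.603559, Gamma_vuv = 0.533491, Gamma_vvv = -0.002013
  tau = 0.250000: gamma = (0.593750, -0.500000), gamma' = (0.500000, 0.000000); Gamma_uuu = 0.033307, Gamma_uuv = 1.640897, Gamma_uvv = 0.047512, Gamma_vuu = -0.545381, Gamma_vuv = 0.537020, Gamma_vvv = 0.002123
  tau = 0.375000: gamma = (0.664062, -0.500000), gamma' = (0.625000, 0.000000); Gamma_uuu = 0.057076, Gamma_uuv = 1.583646, Gamma_uvv = 0.155508, Gamma_vuu = -0.474921, Gamma_vuv = 0.542876, Gamma_vvv = 0.006013
  tau = 0.500000: gamma = (0.750000, -0.500000), gamma' = (0.750000, 0.000000); Gamma_uuu = 0.085261, Gamma_uuv = 1.504762, Gamma_uvv = 0.273469, Gamma_vuu = -0.395465, Gamma_vuv = 0.552381, Gamma_vvv = 0.008163
  tau = 0.625000: gamma = (0.851562, -0.500000), gamma' = (0.875000, 0.000000); Gamma_uuu = 0.115522, Gamma_uuv = 1.399922, Gamma_uvv = 0.387042, Gamma_vuu = -0.311117, Gamma_vuv = 0.567086, Gamma_vvv = 0.007002
  tau = 0.750000: gamma = (0.968750, -0.500000), gamma' = (1.000000, 0.000000); Gamma_uuu = 0.144460, Gamma_uuv = 1.264798, Gamma_uvv = 0.475587, Gamma_vuu = -0.226730, Gamma_vuv = 0.588221, Gamma_vvv = 0.001806
  tau = 0.875000: gamma = (1.101562, -0.500000), gamma' = (1.125000, 0.000000); Gamma_uuu = 0.168325, Gamma_uuv = 1.095485, Gamma_uvv = 0.511923, Gamma_vuu = -0.147536, Gamma_vuv = 0.615886, Gamma_vvv = -0.006115
  tau = 1.000000: gamma = (1.250000, -0.500000), gamma' = (1.250000, 0.000000); Gamma_uuu = 0.184138, Gamma_uuv = 0.889349, Gamma_uvv = 0.462528, Gamma_vuu = -0.078391, Gamma_vuv = 0.648322, Gamma_vvv = -0.012718
step 0: V^u = 0.1250, V^v = 0.1250
step 1: k1 = (-0.053395, 0.003610), k2 = (-0.079729, 0.001683), k3 = (-0.079559, 0.000987), k4 = (-0.104509, -0.004967); V <- V + (h/6)(k1 + 2k2 + 2k3 + k4): V^u = 0.1051, V^v = 0.1252
step 2: k1 = (-0.104443, -0.004936), k2 = (-0.126561, -0.014924), k3 = (-0.125227, -0.015321), k4 = (-0.141658, -0.028367); V <- V + (h/6)(k1 + 2k2 + 2k3 + k4): V^u = 0.0739, V^v = 0.1213
step 3: k1 = (-0.141574, -0.028314), k2 = (-0.149880, -0.043109), k3 = (-0.147509, -0.042474), k4 = (-0.145286, -0.056684); V <- V + (h/6)(k1 + 2k2 + 2k3 + k4): V^u = 0.0372, V^v = 0.1106
step 4: k1 = (-0.145237, -0.056619), k2 = (-0.131166, -0.068560), k3 = (-0.129660, -0.067234), k4 = (-0.105345, -0.075530); V <- V + (h/6)(k1 + 2k2 + 2k3 + k4): V^u = 0.0050, V^v = 0.0938

Answer: V^u = 0.0050, V^v = 0.0938


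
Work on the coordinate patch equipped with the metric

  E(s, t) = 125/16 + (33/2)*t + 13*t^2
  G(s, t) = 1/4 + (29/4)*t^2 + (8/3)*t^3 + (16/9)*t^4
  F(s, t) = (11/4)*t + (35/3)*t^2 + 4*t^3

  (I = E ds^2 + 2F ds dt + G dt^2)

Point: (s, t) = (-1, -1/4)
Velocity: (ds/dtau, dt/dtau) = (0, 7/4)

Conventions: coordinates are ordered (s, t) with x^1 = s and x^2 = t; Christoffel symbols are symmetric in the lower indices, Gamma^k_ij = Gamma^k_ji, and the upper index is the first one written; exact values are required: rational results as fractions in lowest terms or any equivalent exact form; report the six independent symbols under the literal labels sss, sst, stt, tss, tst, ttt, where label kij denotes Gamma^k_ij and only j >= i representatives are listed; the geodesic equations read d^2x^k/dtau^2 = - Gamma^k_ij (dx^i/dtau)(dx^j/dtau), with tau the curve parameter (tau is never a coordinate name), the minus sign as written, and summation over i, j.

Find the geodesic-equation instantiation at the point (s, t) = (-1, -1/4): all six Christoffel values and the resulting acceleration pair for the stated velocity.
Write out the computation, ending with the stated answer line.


E = 9/2, F = -1/48, G = 385/576 at the point
E_s = 0, E_t = 10, F_s = 0, F_t = -7/3, G_s = 0, G_t = -233/72
EG - F^2 = 6929/2304;  g^inv = (2304/6929) * [[385/576, 1/48], [1/48, 9/2]]
first-kind symbols [ij,l] = (1/2)(d_i g_jl + d_j g_il - d_l g_ij): [ss,s] = E_s/2 = 0, [ss,t] = F_s - E_t/2 = -5, [st,s] = E_t/2 = 5, [st,t] = G_s/2 = 0, [tt,s] = F_t - G_s/2 = -7/3, [tt,t] = G_t/2 = -233/144
Gamma^s_ij = (G*[ij,s] - F*[ij,t])/(EG - F^2), Gamma^t_ij = (E*[ij,t] - F*[ij,s])/(EG - F^2)
Gamma_sss = -240/6929, Gamma_sst = 7700/6929, Gamma_stt = -3671/6929, Gamma_tss = -51840/6929, Gamma_tst = 240/6929, Gamma_ttt = -16888/6929
d^2s/dtau^2 = -(Gamma_sss*(0)^2 + 2*Gamma_sst*(0)*(7/4) + Gamma_stt*(7/4)^2) = 179879/110864
d^2t/dtau^2 = -(Gamma_tss*(0)^2 + 2*Gamma_tst*(0)*(7/4) + Gamma_ttt*(7/4)^2) = 103439/13858

Answer: Gamma_sss = -240/6929, Gamma_sst = 7700/6929, Gamma_stt = -3671/6929, Gamma_tss = -51840/6929, Gamma_tst = 240/6929, Gamma_ttt = -16888/6929; accelerations (d^2s/dtau^2, d^2t/dtau^2) = (179879/110864, 103439/13858)


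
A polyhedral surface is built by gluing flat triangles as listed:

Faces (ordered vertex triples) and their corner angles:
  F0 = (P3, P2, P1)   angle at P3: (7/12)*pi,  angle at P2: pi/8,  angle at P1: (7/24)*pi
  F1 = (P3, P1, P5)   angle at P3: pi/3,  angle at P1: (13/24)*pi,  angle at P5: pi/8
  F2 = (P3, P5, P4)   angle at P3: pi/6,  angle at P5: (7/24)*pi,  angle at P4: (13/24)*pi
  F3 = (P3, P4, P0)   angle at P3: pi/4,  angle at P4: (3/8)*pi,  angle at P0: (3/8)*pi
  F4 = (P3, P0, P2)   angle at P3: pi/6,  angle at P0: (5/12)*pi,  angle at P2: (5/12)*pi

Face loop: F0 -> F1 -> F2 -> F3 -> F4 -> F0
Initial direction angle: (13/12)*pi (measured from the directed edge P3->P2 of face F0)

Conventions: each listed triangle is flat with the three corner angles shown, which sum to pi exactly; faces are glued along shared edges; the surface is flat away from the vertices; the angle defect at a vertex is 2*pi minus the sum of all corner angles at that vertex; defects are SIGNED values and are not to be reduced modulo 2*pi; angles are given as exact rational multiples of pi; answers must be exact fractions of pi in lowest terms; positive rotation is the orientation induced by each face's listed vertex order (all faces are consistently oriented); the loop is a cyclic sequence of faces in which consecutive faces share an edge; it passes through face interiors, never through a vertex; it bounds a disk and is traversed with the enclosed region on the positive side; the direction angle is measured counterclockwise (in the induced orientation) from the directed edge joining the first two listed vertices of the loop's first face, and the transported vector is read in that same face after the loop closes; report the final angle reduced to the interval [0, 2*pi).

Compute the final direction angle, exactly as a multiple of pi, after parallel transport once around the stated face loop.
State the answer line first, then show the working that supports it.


Answer: final direction angle = (19/12)*pi

enclosed vertex P3: corner angles sum to (3/2)*pi, defect = 2*pi - (3/2)*pi = pi/2
the final direction is the initial angle plus the enclosed defects, taken mod 2*pi in the induced orientation
final angle = (13/12)*pi + pi/2 = (19/12)*pi (mod 2*pi)


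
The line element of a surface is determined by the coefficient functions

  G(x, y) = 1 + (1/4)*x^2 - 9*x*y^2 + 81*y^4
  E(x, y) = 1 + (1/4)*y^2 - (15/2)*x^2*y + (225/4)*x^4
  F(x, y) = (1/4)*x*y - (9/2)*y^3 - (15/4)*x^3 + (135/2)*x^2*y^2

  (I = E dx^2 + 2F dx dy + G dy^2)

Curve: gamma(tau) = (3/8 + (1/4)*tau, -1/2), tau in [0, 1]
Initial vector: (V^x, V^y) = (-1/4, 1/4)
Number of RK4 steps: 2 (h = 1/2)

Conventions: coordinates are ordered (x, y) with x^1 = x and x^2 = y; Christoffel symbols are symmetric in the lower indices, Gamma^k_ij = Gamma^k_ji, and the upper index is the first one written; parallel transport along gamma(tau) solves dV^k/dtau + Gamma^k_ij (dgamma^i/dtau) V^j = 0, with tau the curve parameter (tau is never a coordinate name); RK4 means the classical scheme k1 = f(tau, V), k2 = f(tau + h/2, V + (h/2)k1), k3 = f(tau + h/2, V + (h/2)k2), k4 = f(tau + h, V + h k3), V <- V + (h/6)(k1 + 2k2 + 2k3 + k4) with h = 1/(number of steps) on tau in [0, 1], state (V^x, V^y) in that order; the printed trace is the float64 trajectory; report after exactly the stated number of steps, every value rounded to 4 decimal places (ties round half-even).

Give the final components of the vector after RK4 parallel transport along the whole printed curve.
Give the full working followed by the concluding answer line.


gamma'(tau) = (1/4, 0); f(tau, V)^k = -Gamma^k_ij(gamma(tau)) gamma'^i(tau) V^j; h = 1/2; intermediate values shown to 6 dp
curve data and Christoffel symbols at the stage parameters:
  tau = 0.000000: gamma = (0.375000, -0.500000), gamma' = (0.250000, 0.000000); Gamma_xxx = 1.055024, Gamma_xxy = -0.093780, Gamma_xyy = -1.688038, Gamma_yxx = 1.667822, Gamma_yxy = -0.148251, Gamma_yyy = -2.668515
  tau = 0.250000: gamma = (0.437500, -0.500000), gamma' = (0.250000, 0.000000); Gamma_xxx = 1.388395, Gamma_xxy = -0.105782, Gamma_xyy = -1.904084, Gamma_yxx = 1.673152, Gamma_yxy = -0.127478, Gamma_yyy = -2.294609
  tau = 0.500000: gamma = (0.500000, -0.500000), gamma' = (0.250000, 0.000000); Gamma_xxx = 1.674877, Gamma_xxy = -0.111658, Gamma_xyy = -2.009852, Gamma_yxx = 1.576355, Gamma_yxy = -0.105090, Gamma_yyy = -1.891626
  tau = 0.750000: gamma = (0.562500, -0.500000), gamma' = (0.250000, 0.000000); Gamma_xxx = 1.882553, Gamma_xxy = -0.111559, Gamma_xyy = -2.008057, Gamma_yxx = 1.412966, Gamma_yxy = -0.083731, Gamma_yyy = -1.507164
  tau = 1.000000: gamma = (0.625000, -0.500000), gamma' = (0.250000, 0.000000); Gamma_xxx = 2.005445, Gamma_xxy = -0.106957, Gamma_xyy = -1.925227, Gamma_yxx = 1.221991, Gamma_yxy = -0.065173, Gamma_yyy = -1.173111
step 0: V^x = -0.2500, V^y = 0.2500
step 1: k1 = (0.071800, 0.113505), k2 = (0.087906, 0.105935), k3 = (0.086458, 0.104191), k4 = (0.095012, 0.089423); V <- V + (h/6)(k1 + 2k2 + 2k3 + k4): V^x = -0.2070, V^y = 0.3019
step 2: k1 = (0.095119, 0.089524), k2 = (0.095293, 0.071523), k3 = (0.095147, 0.071414), k4 = (0.088978, 0.054217); V <- V + (h/6)(k1 + 2k2 + 2k3 + k4): V^x = -0.1600, V^y = 0.3377

Answer: V^x = -0.1600, V^y = 0.3377
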